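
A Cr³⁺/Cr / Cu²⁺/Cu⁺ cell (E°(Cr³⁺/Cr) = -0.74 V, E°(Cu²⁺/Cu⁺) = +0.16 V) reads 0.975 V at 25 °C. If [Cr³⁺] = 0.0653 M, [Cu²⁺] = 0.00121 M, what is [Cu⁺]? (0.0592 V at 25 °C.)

From the Nernst equation, log Q = n(E° − E)/0.0592 = 3(0.90 − 0.975)/0.0592 = -3.801, so Q = 1.58 × 10^-4.
With Q = [Cr³⁺]·[Cu⁺]^3/[Cu²⁺]^3 and the known concentrations, [Cu⁺]^3 in the numerator gives [Cu⁺] = 1.6 × 10^-4 M.

1.6 × 10^-4 M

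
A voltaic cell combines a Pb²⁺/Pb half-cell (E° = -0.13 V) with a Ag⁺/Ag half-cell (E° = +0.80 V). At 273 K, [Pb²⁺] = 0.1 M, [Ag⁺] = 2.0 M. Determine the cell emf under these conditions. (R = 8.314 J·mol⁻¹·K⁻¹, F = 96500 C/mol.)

0.973 V

The Ag⁺/Ag couple has the higher reduction potential and acts as the cathode, so E°_cell = +0.80 − (-0.13) = 0.93 V.
Balancing electrons gives n = 2; the reaction quotient is Q = [Pb²⁺]/[Ag⁺]^2 = 0.0250.
E = E° − (RT/nF) ln Q = 0.93 − (8.314×273)/(2×96500) × (-3.689) = 0.930 + 0.043 = 0.973 V.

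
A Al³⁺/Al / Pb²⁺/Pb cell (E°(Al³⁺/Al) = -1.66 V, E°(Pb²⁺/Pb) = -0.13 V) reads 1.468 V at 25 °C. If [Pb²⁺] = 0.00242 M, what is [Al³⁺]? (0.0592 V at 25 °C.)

From the Nernst equation, log Q = n(E° − E)/0.0592 = 6(1.53 − 1.468)/0.0592 = 6.284, so Q = 1.92 × 10^6.
With Q = [Al³⁺]^2/[Pb²⁺]^3 and the known concentrations, [Al³⁺]^2 in the numerator gives [Al³⁺] = 0.17 M.

0.17 M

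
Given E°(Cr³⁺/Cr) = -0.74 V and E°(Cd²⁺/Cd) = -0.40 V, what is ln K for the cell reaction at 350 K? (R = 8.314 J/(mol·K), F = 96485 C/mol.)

E°_cell = -0.40 − (-0.74) = 0.34 V, with n = 6 electrons transferred.
At equilibrium E = 0, so the Nernst equation gives ln K = nFE°/RT = (6)(96485)(0.34)/((8.314)(350)) = 67.64.

ln K = 67.6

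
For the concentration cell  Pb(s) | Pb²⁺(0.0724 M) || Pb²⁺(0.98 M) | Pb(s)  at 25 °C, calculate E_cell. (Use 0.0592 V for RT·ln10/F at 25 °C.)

0.033 V

Both half-cells are Pb²⁺/Pb, so E°_cell = 0. The concentrated side is the cathode; the cell reaction moves Pb²⁺ from high to low concentration with n = 2.
Q = [Pb²⁺]_dilute/[Pb²⁺]_conc = 0.0724/0.98 = 0.0739.
E = 0 − (0.0592/2) log Q = −(0.0592/2)(-1.131) = 0.0335 V.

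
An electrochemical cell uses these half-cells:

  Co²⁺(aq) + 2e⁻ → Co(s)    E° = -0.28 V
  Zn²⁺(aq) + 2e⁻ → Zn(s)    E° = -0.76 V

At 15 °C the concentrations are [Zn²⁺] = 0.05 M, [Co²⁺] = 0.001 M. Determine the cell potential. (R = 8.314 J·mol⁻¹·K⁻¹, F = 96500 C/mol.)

0.431 V

The Co²⁺/Co couple has the higher reduction potential and acts as the cathode, so E°_cell = -0.28 − (-0.76) = 0.48 V.
Balancing electrons gives n = 2; the reaction quotient is Q = [Zn²⁺]/[Co²⁺] = 50.0.
E = E° − (RT/nF) ln Q = 0.48 − (8.314×288)/(2×96500) × (3.912) = 0.480 − 0.049 = 0.431 V.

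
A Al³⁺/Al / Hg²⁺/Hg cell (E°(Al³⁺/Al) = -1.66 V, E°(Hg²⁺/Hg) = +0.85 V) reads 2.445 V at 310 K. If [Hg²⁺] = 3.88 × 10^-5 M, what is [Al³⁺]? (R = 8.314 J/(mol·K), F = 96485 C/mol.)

3.6 × 10^-4 M

From the Nernst equation, ln Q = nF(E° − E)/RT = 6×96485×(2.51 − 2.445)/(8.314×310) = 14.600, so Q = 2.19 × 10^6.
With Q = [Al³⁺]^2/[Hg²⁺]^3 and the known concentrations, [Al³⁺]^2 in the numerator gives [Al³⁺] = 3.6 × 10^-4 M.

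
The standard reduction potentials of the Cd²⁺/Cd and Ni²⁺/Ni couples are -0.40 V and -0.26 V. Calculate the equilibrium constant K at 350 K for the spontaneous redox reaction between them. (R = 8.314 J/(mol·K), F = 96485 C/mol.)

E°_cell = -0.26 − (-0.40) = 0.14 V, with n = 2 electrons transferred.
At equilibrium E = 0, so the Nernst equation gives ln K = nFE°/RT = (2)(96485)(0.14)/((8.314)(350)) = 9.28.
K = e^9.28 = 1.1 × 10^4.

1.1 × 10^4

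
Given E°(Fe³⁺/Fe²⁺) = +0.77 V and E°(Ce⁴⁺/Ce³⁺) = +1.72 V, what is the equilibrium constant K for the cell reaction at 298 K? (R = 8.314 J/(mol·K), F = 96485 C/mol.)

1.2 × 10^16

E°_cell = +1.72 − (+0.77) = 0.95 V, with n = 1 electron transferred.
At equilibrium E = 0, so the Nernst equation gives ln K = nFE°/RT = (1)(96485)(0.95)/((8.314)(298)) = 37.00.
K = e^37.00 = 1.2 × 10^16.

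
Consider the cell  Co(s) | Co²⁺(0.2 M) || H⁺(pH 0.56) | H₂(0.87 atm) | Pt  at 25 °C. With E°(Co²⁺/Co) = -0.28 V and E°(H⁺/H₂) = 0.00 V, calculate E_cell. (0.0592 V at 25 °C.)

0.27 V

The hydrogen couple is the cathode, so E°_cell = 0.28 V; n = 2.
[H⁺] = 10^(−0.56) = 0.28 M, and Q = [Co²⁺]·P(H₂) / [H⁺]^2 = 2.29.
E = E° − (0.0592/2) log Q = 0.28 − (0.0592/2)(0.361) = 0.269 V.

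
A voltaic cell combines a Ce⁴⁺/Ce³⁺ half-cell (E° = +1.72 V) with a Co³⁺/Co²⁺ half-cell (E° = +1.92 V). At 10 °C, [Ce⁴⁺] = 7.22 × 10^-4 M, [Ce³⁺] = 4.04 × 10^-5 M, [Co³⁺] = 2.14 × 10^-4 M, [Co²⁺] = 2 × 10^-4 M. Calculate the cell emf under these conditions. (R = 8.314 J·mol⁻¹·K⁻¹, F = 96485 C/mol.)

0.131 V

The Co³⁺/Co²⁺ couple has the higher reduction potential and acts as the cathode, so E°_cell = +1.92 − (+1.72) = 0.20 V.
Balancing electrons gives n = 1; the reaction quotient is Q = [Ce⁴⁺]·[Co²⁺]/([Ce³⁺]·[Co³⁺]) = 16.7.
E = E° − (RT/nF) ln Q = 0.20 − (8.314×283)/(1×96485) × (2.816) = 0.200 − 0.069 = 0.131 V.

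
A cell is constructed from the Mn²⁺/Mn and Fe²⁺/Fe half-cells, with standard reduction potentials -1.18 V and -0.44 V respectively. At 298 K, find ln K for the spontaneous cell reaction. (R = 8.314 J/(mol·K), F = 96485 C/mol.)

ln K = 57.6

E°_cell = -0.44 − (-1.18) = 0.74 V, with n = 2 electrons transferred.
At equilibrium E = 0, so the Nernst equation gives ln K = nFE°/RT = (2)(96485)(0.74)/((8.314)(298)) = 57.64.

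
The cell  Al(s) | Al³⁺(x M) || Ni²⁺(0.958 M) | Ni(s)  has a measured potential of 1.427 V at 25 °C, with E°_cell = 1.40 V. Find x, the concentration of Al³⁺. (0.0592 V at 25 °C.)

0.04 M

From the Nernst equation, log Q = n(E° − E)/0.0592 = 6(1.40 − 1.427)/0.0592 = -2.736, so Q = 0.00183.
With Q = [Al³⁺]^2/[Ni²⁺]^3 and the known concentrations, [Al³⁺]^2 in the numerator gives [Al³⁺] = 0.04 M.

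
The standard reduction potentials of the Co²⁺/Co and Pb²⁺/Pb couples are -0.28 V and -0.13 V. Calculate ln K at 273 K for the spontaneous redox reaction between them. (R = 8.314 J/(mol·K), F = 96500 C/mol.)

E°_cell = -0.13 − (-0.28) = 0.15 V, with n = 2 electrons transferred.
At equilibrium E = 0, so the Nernst equation gives ln K = nFE°/RT = (2)(96500)(0.15)/((8.314)(273)) = 12.75.

ln K = 12.8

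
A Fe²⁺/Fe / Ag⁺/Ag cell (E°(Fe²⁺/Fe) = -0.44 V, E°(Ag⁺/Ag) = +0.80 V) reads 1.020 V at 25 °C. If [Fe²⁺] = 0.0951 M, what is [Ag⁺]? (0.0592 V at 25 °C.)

From the Nernst equation, log Q = n(E° − E)/0.0592 = 2(1.24 − 1.020)/0.0592 = 7.432, so Q = 2.71 × 10^7.
With Q = [Fe²⁺]/[Ag⁺]^2 and the known concentrations, [Ag⁺]^2 in the denominator gives [Ag⁺] = 5.9 × 10^-5 M.

5.9 × 10^-5 M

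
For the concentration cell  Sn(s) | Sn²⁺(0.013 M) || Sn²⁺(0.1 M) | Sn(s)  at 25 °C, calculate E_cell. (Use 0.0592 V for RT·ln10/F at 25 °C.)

0.026 V

Both half-cells are Sn²⁺/Sn, so E°_cell = 0. The concentrated side is the cathode; the cell reaction moves Sn²⁺ from high to low concentration with n = 2.
Q = [Sn²⁺]_dilute/[Sn²⁺]_conc = 0.013/0.1 = 0.130.
E = 0 − (0.0592/2) log Q = −(0.0592/2)(-0.886) = 0.0262 V.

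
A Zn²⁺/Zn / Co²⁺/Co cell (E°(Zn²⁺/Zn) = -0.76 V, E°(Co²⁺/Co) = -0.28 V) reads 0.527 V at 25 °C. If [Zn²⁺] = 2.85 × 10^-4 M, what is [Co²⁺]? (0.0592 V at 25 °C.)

0.011 M

From the Nernst equation, log Q = n(E° − E)/0.0592 = 2(0.48 − 0.527)/0.0592 = -1.588, so Q = 0.0258.
With Q = [Zn²⁺]/[Co²⁺] and the known concentrations, [Co²⁺] in the denominator gives [Co²⁺] = 0.011 M.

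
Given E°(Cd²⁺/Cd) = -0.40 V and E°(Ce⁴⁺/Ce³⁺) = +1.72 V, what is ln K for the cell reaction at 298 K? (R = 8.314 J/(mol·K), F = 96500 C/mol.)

ln K = 165.1

E°_cell = +1.72 − (-0.40) = 2.12 V, with n = 2 electrons transferred.
At equilibrium E = 0, so the Nernst equation gives ln K = nFE°/RT = (2)(96500)(2.12)/((8.314)(298)) = 165.15.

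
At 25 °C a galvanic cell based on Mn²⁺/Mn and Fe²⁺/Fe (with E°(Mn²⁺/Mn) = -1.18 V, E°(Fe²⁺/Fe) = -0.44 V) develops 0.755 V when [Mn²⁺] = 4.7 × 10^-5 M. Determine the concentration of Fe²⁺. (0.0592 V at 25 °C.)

From the Nernst equation, log Q = n(E° − E)/0.0592 = 2(0.74 − 0.755)/0.0592 = -0.507, so Q = 0.311.
With Q = [Mn²⁺]/[Fe²⁺] and the known concentrations, [Fe²⁺] in the denominator gives [Fe²⁺] = 1.5 × 10^-4 M.

1.5 × 10^-4 M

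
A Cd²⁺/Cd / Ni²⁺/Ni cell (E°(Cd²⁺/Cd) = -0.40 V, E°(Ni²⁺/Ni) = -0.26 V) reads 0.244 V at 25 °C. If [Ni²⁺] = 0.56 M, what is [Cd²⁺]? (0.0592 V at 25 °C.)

1.7 × 10^-4 M

From the Nernst equation, log Q = n(E° − E)/0.0592 = 2(0.14 − 0.244)/0.0592 = -3.514, so Q = 3.07 × 10^-4.
With Q = [Cd²⁺]/[Ni²⁺] and the known concentrations, [Cd²⁺] in the numerator gives [Cd²⁺] = 1.7 × 10^-4 M.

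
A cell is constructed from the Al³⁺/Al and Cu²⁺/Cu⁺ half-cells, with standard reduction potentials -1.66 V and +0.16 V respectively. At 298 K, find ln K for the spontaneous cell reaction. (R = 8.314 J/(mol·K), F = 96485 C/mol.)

ln K = 212.6

E°_cell = +0.16 − (-1.66) = 1.82 V, with n = 3 electrons transferred.
At equilibrium E = 0, so the Nernst equation gives ln K = nFE°/RT = (3)(96485)(1.82)/((8.314)(298)) = 212.63.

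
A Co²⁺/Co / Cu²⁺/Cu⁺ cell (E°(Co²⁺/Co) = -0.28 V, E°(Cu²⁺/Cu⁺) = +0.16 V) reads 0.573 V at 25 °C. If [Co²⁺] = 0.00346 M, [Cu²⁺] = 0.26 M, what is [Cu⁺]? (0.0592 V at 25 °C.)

From the Nernst equation, log Q = n(E° − E)/0.0592 = 2(0.44 − 0.573)/0.0592 = -4.493, so Q = 3.21 × 10^-5.
With Q = [Co²⁺]·[Cu⁺]^2/[Cu²⁺]^2 and the known concentrations, [Cu⁺]^2 in the numerator gives [Cu⁺] = 0.025 M.

0.025 M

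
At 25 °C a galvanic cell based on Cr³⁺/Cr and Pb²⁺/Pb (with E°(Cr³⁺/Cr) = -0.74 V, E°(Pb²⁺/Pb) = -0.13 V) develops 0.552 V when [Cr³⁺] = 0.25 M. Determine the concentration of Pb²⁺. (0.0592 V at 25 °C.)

From the Nernst equation, log Q = n(E° − E)/0.0592 = 6(0.61 − 0.552)/0.0592 = 5.878, so Q = 7.56 × 10^5.
With Q = [Cr³⁺]^2/[Pb²⁺]^3 and the known concentrations, [Pb²⁺]^3 in the denominator gives [Pb²⁺] = 0.0044 M.

0.0044 M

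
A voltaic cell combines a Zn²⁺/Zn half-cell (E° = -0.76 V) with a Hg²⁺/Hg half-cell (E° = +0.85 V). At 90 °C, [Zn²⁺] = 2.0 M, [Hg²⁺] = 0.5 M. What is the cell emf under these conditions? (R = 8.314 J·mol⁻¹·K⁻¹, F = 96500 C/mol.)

1.59 V

The Hg²⁺/Hg couple has the higher reduction potential and acts as the cathode, so E°_cell = +0.85 − (-0.76) = 1.61 V.
Balancing electrons gives n = 2; the reaction quotient is Q = [Zn²⁺]/[Hg²⁺] = 4.00.
E = E° − (RT/nF) ln Q = 1.61 − (8.314×363)/(2×96500) × (1.386) = 1.610 − 0.022 = 1.588 V.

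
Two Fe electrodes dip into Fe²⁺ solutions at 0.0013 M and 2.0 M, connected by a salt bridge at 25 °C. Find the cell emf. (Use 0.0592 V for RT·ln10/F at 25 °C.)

Both half-cells are Fe²⁺/Fe, so E°_cell = 0. The concentrated side is the cathode; the cell reaction moves Fe²⁺ from high to low concentration with n = 2.
Q = [Fe²⁺]_dilute/[Fe²⁺]_conc = 0.0013/2.0 = 6.5 × 10^-4.
E = 0 − (0.0592/2) log Q = −(0.0592/2)(-3.187) = 0.0943 V.

0.094 V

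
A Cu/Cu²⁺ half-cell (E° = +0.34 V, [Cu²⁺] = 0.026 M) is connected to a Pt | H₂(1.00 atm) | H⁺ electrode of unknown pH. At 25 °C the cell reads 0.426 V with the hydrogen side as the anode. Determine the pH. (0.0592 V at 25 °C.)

E°_cell = 0.34 V and n = 2.
log Q = n(E° − E)/0.0592 = 2×(0.34 − 0.426)/0.0592 = -2.905.
With Q = [H⁺]^2 / ([Cu²⁺]·P(H₂)), solving for [H⁺] gives log[H⁺] = -2.245, so pH = 2.25.

pH = 2.25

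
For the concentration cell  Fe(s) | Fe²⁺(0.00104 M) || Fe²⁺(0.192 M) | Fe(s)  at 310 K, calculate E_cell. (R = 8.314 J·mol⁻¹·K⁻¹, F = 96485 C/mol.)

0.070 V

Both half-cells are Fe²⁺/Fe, so E°_cell = 0. The concentrated side is the cathode; the cell reaction moves Fe²⁺ from high to low concentration with n = 2.
Q = [Fe²⁺]_dilute/[Fe²⁺]_conc = 0.00104/0.192 = 0.00542.
E = 0 − (RT/nF) ln Q = −((8.314×310)/(2×96485))(-5.218) = 0.0697 V.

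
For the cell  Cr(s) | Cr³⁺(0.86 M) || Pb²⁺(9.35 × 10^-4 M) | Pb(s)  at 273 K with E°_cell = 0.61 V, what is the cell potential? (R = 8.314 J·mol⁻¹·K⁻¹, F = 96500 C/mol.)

0.529 V

Balancing electrons gives n = 6; the reaction quotient is Q = [Cr³⁺]^2/[Pb²⁺]^3 = 9.05 × 10^8.
E = E° − (RT/nF) ln Q = 0.61 − (8.314×273)/(6×96500) × (20.623) = 0.610 − 0.081 = 0.529 V.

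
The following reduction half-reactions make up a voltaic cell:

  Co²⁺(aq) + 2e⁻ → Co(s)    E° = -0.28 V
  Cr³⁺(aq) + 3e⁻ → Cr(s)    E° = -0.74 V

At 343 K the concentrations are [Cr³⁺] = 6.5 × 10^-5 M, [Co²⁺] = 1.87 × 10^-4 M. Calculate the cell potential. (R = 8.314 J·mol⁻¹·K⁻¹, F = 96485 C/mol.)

The Co²⁺/Co couple has the higher reduction potential and acts as the cathode, so E°_cell = -0.28 − (-0.74) = 0.46 V.
Balancing electrons gives n = 6; the reaction quotient is Q = [Cr³⁺]^2/[Co²⁺]^3 = 646.
E = E° − (RT/nF) ln Q = 0.46 − (8.314×343)/(6×96485) × (6.471) = 0.460 − 0.032 = 0.428 V.

0.428 V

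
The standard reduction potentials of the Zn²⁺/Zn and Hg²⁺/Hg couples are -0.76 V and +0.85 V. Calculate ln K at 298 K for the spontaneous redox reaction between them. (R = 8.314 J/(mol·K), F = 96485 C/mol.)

E°_cell = +0.85 − (-0.76) = 1.61 V, with n = 2 electrons transferred.
At equilibrium E = 0, so the Nernst equation gives ln K = nFE°/RT = (2)(96485)(1.61)/((8.314)(298)) = 125.40.

ln K = 125.4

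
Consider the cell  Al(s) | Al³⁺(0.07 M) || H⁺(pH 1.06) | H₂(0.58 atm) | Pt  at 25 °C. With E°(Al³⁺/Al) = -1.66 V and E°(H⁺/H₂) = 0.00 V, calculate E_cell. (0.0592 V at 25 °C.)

The hydrogen couple is the cathode, so E°_cell = 1.66 V; n = 6.
[H⁺] = 10^(−1.06) = 0.087 M, and Q = [Al³⁺]^2·P(H₂)^3 / [H⁺]^6 = 2190.
E = E° − (0.0592/6) log Q = 1.66 − (0.0592/6)(3.340) = 1.627 V.

1.63 V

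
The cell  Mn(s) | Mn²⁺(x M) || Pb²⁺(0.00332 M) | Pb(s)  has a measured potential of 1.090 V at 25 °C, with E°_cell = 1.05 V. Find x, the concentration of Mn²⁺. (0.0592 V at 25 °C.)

From the Nernst equation, log Q = n(E° − E)/0.0592 = 2(1.05 − 1.090)/0.0592 = -1.351, so Q = 0.0445.
With Q = [Mn²⁺]/[Pb²⁺] and the known concentrations, [Mn²⁺] in the numerator gives [Mn²⁺] = 1.5 × 10^-4 M.

1.5 × 10^-4 M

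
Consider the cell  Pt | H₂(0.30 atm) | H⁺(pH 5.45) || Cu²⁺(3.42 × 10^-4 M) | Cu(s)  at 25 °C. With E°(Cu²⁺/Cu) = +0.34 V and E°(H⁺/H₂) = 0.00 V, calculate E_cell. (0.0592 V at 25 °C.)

The Cu²⁺/Cu couple is the cathode, so E°_cell = 0.34 V; n = 2.
[H⁺] = 10^(−5.45) = 3.5 × 10^-6 M, and Q = [H⁺]^2 / ([Cu²⁺]·P(H₂)) = 1.23 × 10^-7.
E = E° − (0.0592/2) log Q = 0.34 − (0.0592/2)(-6.911) = 0.545 V.

0.54 V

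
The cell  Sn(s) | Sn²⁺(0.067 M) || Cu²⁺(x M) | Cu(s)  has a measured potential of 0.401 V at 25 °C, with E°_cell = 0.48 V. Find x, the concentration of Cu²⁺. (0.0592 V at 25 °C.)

From the Nernst equation, log Q = n(E° − E)/0.0592 = 2(0.48 − 0.401)/0.0592 = 2.669, so Q = 467.
With Q = [Sn²⁺]/[Cu²⁺] and the known concentrations, [Cu²⁺] in the denominator gives [Cu²⁺] = 1.4 × 10^-4 M.

1.4 × 10^-4 M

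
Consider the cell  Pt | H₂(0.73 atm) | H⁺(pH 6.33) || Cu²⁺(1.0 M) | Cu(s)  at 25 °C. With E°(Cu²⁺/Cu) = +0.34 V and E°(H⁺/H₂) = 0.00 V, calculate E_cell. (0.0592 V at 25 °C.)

The Cu²⁺/Cu couple is the cathode, so E°_cell = 0.34 V; n = 2.
[H⁺] = 10^(−6.33) = 4.7 × 10^-7 M, and Q = [H⁺]^2 / ([Cu²⁺]·P(H₂)) = 3 × 10^-13.
E = E° − (0.0592/2) log Q = 0.34 − (0.0592/2)(-12.523) = 0.711 V.

0.71 V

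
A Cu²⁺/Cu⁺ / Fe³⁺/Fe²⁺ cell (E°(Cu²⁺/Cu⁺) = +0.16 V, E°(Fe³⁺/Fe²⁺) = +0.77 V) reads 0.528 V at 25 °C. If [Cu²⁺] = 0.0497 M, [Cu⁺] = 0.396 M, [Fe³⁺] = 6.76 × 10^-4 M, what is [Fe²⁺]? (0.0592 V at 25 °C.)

From the Nernst equation, log Q = n(E° − E)/0.0592 = 1(0.61 − 0.528)/0.0592 = 1.385, so Q = 24.3.
With Q = [Cu²⁺]·[Fe²⁺]/([Cu⁺]·[Fe³⁺]) and the known concentrations, [Fe²⁺] in the numerator gives [Fe²⁺] = 0.13 M.

0.13 M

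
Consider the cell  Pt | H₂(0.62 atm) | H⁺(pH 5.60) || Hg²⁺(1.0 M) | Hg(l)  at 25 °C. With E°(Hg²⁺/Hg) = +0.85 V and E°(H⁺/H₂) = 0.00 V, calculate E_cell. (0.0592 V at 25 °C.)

The Hg²⁺/Hg couple is the cathode, so E°_cell = 0.85 V; n = 2.
[H⁺] = 10^(−5.60) = 2.5 × 10^-6 M, and Q = [H⁺]^2 / ([Hg²⁺]·P(H₂)) = 1.02 × 10^-11.
E = E° − (0.0592/2) log Q = 0.85 − (0.0592/2)(-10.992) = 1.175 V.

1.18 V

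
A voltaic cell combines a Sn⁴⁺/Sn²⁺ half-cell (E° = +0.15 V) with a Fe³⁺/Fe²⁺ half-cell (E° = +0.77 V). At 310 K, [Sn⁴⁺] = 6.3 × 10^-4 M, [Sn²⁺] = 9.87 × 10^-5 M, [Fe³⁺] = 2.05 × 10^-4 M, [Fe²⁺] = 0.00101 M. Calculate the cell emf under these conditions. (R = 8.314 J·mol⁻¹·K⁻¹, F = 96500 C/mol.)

0.553 V

The Fe³⁺/Fe²⁺ couple has the higher reduction potential and acts as the cathode, so E°_cell = +0.77 − (+0.15) = 0.62 V.
Balancing electrons gives n = 2; the reaction quotient is Q = [Sn⁴⁺]·[Fe²⁺]^2/([Sn²⁺]·[Fe³⁺]^2) = 155.
E = E° − (RT/nF) ln Q = 0.62 − (8.314×310)/(2×96500) × (5.043) = 0.620 − 0.067 = 0.553 V.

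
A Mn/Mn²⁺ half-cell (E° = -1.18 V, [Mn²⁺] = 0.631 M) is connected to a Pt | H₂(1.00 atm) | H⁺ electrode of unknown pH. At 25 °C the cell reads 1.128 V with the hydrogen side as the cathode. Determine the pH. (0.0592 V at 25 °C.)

pH = 0.98

E°_cell = 1.18 V and n = 2.
log Q = n(E° − E)/0.0592 = 2×(1.18 − 1.128)/0.0592 = 1.757.
With Q = [Mn²⁺]·P(H₂) / [H⁺]^2, solving for [H⁺] gives log[H⁺] = -0.978, so pH = 0.98.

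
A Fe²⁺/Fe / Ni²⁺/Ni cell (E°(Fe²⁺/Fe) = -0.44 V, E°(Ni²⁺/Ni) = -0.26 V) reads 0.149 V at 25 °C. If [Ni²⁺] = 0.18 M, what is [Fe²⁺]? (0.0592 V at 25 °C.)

From the Nernst equation, log Q = n(E° − E)/0.0592 = 2(0.18 − 0.149)/0.0592 = 1.047, so Q = 11.2.
With Q = [Fe²⁺]/[Ni²⁺] and the known concentrations, [Fe²⁺] in the numerator gives [Fe²⁺] = 2.0 M.

2.0 M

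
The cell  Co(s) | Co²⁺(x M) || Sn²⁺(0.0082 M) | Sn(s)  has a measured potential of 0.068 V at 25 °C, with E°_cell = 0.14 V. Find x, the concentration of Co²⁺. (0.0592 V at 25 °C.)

From the Nernst equation, log Q = n(E° − E)/0.0592 = 2(0.14 − 0.068)/0.0592 = 2.432, so Q = 271.
With Q = [Co²⁺]/[Sn²⁺] and the known concentrations, [Co²⁺] in the numerator gives [Co²⁺] = 2.2 M.

2.2 M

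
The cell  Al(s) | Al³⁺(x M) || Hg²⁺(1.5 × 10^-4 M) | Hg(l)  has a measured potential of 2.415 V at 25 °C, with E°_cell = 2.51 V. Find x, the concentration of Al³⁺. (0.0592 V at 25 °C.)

0.12 M

From the Nernst equation, log Q = n(E° − E)/0.0592 = 6(2.51 − 2.415)/0.0592 = 9.628, so Q = 4.25 × 10^9.
With Q = [Al³⁺]^2/[Hg²⁺]^3 and the known concentrations, [Al³⁺]^2 in the numerator gives [Al³⁺] = 0.12 M.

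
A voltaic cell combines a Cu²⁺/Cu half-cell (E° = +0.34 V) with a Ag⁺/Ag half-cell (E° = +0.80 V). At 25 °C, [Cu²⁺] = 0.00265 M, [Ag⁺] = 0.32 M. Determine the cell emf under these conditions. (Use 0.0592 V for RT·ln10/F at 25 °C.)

0.507 V

The Ag⁺/Ag couple has the higher reduction potential and acts as the cathode, so E°_cell = +0.80 − (+0.34) = 0.46 V.
Balancing electrons gives n = 2; the reaction quotient is Q = [Cu²⁺]/[Ag⁺]^2 = 0.0259.
At 25 °C, E = E° − (0.0592/n) log Q = 0.46 − (0.0592/2)(-1.587) = 0.460 + 0.047 = 0.507 V.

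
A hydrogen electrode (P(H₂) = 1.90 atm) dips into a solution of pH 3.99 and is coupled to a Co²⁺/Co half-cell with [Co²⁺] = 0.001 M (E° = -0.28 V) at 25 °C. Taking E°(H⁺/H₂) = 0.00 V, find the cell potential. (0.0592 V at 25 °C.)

0.12 V

The hydrogen couple is the cathode, so E°_cell = 0.28 V; n = 2.
[H⁺] = 10^(−3.99) = 1 × 10^-4 M, and Q = [Co²⁺]·P(H₂) / [H⁺]^2 = 1.81 × 10^5.
E = E° − (0.0592/2) log Q = 0.28 − (0.0592/2)(5.259) = 0.124 V.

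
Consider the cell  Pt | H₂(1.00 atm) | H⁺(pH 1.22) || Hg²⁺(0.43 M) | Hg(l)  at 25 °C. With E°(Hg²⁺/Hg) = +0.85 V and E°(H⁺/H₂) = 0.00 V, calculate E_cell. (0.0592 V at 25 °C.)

0.91 V

The Hg²⁺/Hg couple is the cathode, so E°_cell = 0.85 V; n = 2.
[H⁺] = 10^(−1.22) = 0.060 M, and Q = [H⁺]^2 / ([Hg²⁺]·P(H₂)) = 0.00844.
E = E° − (0.0592/2) log Q = 0.85 − (0.0592/2)(-2.073) = 0.911 V.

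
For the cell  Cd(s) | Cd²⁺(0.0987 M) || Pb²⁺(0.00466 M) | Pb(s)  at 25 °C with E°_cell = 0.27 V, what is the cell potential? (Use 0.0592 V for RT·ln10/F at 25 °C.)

0.231 V

Balancing electrons gives n = 2; the reaction quotient is Q = [Cd²⁺]/[Pb²⁺] = 21.2.
At 25 °C, E = E° − (0.0592/n) log Q = 0.27 − (0.0592/2)(1.326) = 0.270 − 0.039 = 0.231 V.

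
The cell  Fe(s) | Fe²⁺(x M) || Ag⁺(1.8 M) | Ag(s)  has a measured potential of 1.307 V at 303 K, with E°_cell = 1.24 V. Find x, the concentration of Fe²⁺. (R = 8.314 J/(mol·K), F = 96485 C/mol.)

0.019 M

From the Nernst equation, ln Q = nF(E° − E)/RT = 2×96485×(1.24 − 1.307)/(8.314×303) = -5.132, so Q = 0.00590.
With Q = [Fe²⁺]/[Ag⁺]^2 and the known concentrations, [Fe²⁺] in the numerator gives [Fe²⁺] = 0.019 M.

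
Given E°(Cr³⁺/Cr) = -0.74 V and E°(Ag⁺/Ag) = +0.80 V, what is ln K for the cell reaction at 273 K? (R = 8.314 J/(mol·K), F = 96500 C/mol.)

E°_cell = +0.80 − (-0.74) = 1.54 V, with n = 3 electrons transferred.
At equilibrium E = 0, so the Nernst equation gives ln K = nFE°/RT = (3)(96500)(1.54)/((8.314)(273)) = 196.42.

ln K = 196.4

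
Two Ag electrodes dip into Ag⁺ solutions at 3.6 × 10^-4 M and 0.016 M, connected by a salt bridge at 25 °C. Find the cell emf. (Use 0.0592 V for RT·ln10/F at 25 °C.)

0.098 V

Both half-cells are Ag⁺/Ag, so E°_cell = 0. The concentrated side is the cathode; the cell reaction moves Ag⁺ from high to low concentration with n = 1.
Q = [Ag⁺]_dilute/[Ag⁺]_conc = 3.6 × 10^-4/0.016 = 0.0225.
E = 0 − (0.0592/1) log Q = −(0.0592/1)(-1.648) = 0.0976 V.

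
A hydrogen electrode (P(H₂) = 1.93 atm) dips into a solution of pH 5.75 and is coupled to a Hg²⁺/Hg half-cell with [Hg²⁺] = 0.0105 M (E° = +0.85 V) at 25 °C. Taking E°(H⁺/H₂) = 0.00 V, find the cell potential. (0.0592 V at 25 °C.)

1.14 V

The Hg²⁺/Hg couple is the cathode, so E°_cell = 0.85 V; n = 2.
[H⁺] = 10^(−5.75) = 1.8 × 10^-6 M, and Q = [H⁺]^2 / ([Hg²⁺]·P(H₂)) = 1.56 × 10^-10.
E = E° − (0.0592/2) log Q = 0.85 − (0.0592/2)(-9.807) = 1.140 V.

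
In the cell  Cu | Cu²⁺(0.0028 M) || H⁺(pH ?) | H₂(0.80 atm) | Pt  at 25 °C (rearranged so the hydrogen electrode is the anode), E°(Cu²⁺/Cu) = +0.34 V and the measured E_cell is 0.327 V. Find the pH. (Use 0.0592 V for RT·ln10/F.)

E°_cell = 0.34 V and n = 2.
log Q = n(E° − E)/0.0592 = 2×(0.34 − 0.327)/0.0592 = 0.439.
With Q = [H⁺]^2 / ([Cu²⁺]·P(H₂)), solving for [H⁺] gives log[H⁺] = -1.105, so pH = 1.11.

pH = 1.11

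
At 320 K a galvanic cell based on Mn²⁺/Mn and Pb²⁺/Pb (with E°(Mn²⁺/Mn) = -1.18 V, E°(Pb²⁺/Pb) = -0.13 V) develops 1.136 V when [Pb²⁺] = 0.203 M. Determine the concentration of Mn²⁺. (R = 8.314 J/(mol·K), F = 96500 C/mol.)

4 × 10^-4 M

From the Nernst equation, ln Q = nF(E° − E)/RT = 2×96500×(1.05 − 1.136)/(8.314×320) = -6.239, so Q = 0.00195.
With Q = [Mn²⁺]/[Pb²⁺] and the known concentrations, [Mn²⁺] in the numerator gives [Mn²⁺] = 4 × 10^-4 M.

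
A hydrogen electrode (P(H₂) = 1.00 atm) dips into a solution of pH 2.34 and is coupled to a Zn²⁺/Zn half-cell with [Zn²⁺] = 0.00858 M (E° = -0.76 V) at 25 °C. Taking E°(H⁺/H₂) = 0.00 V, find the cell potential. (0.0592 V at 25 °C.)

0.68 V

The hydrogen couple is the cathode, so E°_cell = 0.76 V; n = 2.
[H⁺] = 10^(−2.34) = 0.0046 M, and Q = [Zn²⁺]·P(H₂) / [H⁺]^2 = 411.
E = E° − (0.0592/2) log Q = 0.76 − (0.0592/2)(2.613) = 0.683 V.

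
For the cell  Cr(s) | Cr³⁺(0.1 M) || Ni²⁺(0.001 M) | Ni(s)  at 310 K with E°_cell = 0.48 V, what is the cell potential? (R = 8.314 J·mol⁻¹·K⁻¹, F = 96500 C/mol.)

Balancing electrons gives n = 6; the reaction quotient is Q = [Cr³⁺]^2/[Ni²⁺]^3 = 1 × 10^7.
E = E° − (RT/nF) ln Q = 0.48 − (8.314×310)/(6×96500) × (16.118) = 0.480 − 0.072 = 0.408 V.

0.408 V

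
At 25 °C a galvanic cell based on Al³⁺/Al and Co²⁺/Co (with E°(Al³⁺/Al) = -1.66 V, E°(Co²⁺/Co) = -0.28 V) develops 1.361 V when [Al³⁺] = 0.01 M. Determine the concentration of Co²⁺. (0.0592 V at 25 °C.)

From the Nernst equation, log Q = n(E° − E)/0.0592 = 6(1.38 − 1.361)/0.0592 = 1.926, so Q = 84.3.
With Q = [Al³⁺]^2/[Co²⁺]^3 and the known concentrations, [Co²⁺]^3 in the denominator gives [Co²⁺] = 0.011 M.

0.011 M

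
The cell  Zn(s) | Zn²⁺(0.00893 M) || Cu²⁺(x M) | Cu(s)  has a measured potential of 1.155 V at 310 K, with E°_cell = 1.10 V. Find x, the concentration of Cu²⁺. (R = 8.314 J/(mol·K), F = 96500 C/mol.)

From the Nernst equation, ln Q = nF(E° − E)/RT = 2×96500×(1.10 − 1.155)/(8.314×310) = -4.119, so Q = 0.0163.
With Q = [Zn²⁺]/[Cu²⁺] and the known concentrations, [Cu²⁺] in the denominator gives [Cu²⁺] = 0.55 M.

0.55 M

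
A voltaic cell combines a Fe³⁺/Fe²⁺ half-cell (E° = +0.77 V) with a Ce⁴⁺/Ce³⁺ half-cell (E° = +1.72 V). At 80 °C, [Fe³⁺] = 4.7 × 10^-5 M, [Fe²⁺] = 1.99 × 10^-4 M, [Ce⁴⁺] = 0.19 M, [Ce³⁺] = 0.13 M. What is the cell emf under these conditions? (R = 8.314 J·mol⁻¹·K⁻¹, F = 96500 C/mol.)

The Ce⁴⁺/Ce³⁺ couple has the higher reduction potential and acts as the cathode, so E°_cell = +1.72 − (+0.77) = 0.95 V.
Balancing electrons gives n = 1; the reaction quotient is Q = [Fe³⁺]·[Ce³⁺]/([Fe²⁺]·[Ce⁴⁺]) = 0.162.
E = E° − (RT/nF) ln Q = 0.95 − (8.314×353)/(1×96500) × (-1.823) = 0.950 + 0.055 = 1.005 V.

1.01 V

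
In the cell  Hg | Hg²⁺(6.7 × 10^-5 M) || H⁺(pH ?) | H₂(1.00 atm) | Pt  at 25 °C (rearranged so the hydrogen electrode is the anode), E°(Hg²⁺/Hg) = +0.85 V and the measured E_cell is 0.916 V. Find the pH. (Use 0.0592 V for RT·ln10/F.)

E°_cell = 0.85 V and n = 2.
log Q = n(E° − E)/0.0592 = 2×(0.85 − 0.916)/0.0592 = -2.230.
With Q = [H⁺]^2 / ([Hg²⁺]·P(H₂)), solving for [H⁺] gives log[H⁺] = -3.202, so pH = 3.20.

pH = 3.20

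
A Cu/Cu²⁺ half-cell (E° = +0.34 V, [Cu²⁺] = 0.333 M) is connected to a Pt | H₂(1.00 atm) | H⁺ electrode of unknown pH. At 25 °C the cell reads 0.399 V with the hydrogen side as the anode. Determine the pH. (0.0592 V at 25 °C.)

pH = 1.24

E°_cell = 0.34 V and n = 2.
log Q = n(E° − E)/0.0592 = 2×(0.34 − 0.399)/0.0592 = -1.993.
With Q = [H⁺]^2 / ([Cu²⁺]·P(H₂)), solving for [H⁺] gives log[H⁺] = -1.235, so pH = 1.24.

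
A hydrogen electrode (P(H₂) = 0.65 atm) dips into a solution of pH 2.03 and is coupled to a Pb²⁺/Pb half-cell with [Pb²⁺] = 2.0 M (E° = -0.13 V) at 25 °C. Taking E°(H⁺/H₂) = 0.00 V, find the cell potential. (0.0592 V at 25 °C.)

0.006 V

The hydrogen couple is the cathode, so E°_cell = 0.13 V; n = 2.
[H⁺] = 10^(−2.03) = 0.0093 M, and Q = [Pb²⁺]·P(H₂) / [H⁺]^2 = 1.49 × 10^4.
E = E° − (0.0592/2) log Q = 0.13 − (0.0592/2)(4.174) = 0.006 V.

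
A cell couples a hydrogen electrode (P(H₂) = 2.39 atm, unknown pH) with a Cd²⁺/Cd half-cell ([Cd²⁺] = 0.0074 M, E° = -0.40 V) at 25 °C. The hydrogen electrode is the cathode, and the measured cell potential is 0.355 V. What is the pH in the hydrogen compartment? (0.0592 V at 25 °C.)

pH = 1.64

E°_cell = 0.40 V and n = 2.
log Q = n(E° − E)/0.0592 = 2×(0.40 − 0.355)/0.0592 = 1.520.
With Q = [Cd²⁺]·P(H₂) / [H⁺]^2, solving for [H⁺] gives log[H⁺] = -1.636, so pH = 1.64.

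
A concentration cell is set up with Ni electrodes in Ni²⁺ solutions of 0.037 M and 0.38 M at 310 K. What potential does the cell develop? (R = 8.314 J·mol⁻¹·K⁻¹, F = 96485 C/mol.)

Both half-cells are Ni²⁺/Ni, so E°_cell = 0. The concentrated side is the cathode; the cell reaction moves Ni²⁺ from high to low concentration with n = 2.
Q = [Ni²⁺]_dilute/[Ni²⁺]_conc = 0.037/0.38 = 0.0974.
E = 0 − (RT/nF) ln Q = −((8.314×310)/(2×96485))(-2.329) = 0.0311 V.

0.031 V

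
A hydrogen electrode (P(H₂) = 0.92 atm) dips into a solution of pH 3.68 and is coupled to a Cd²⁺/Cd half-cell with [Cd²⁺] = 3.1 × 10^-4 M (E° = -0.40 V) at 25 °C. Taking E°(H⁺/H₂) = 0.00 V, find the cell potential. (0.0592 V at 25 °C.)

0.29 V

The hydrogen couple is the cathode, so E°_cell = 0.40 V; n = 2.
[H⁺] = 10^(−3.68) = 2.1 × 10^-4 M, and Q = [Cd²⁺]·P(H₂) / [H⁺]^2 = 6530.
E = E° − (0.0592/2) log Q = 0.40 − (0.0592/2)(3.815) = 0.287 V.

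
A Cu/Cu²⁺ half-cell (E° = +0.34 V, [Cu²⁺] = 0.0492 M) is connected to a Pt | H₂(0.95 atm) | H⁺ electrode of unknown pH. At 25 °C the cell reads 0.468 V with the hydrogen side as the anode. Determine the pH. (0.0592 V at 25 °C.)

E°_cell = 0.34 V and n = 2.
log Q = n(E° − E)/0.0592 = 2×(0.34 − 0.468)/0.0592 = -4.324.
With Q = [H⁺]^2 / ([Cu²⁺]·P(H₂)), solving for [H⁺] gives log[H⁺] = -2.827, so pH = 2.83.

pH = 2.83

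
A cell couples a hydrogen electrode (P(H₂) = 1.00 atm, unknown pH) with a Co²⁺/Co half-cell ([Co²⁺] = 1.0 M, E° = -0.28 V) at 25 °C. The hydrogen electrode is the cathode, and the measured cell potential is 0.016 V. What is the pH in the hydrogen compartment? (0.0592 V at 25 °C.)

pH = 4.46

E°_cell = 0.28 V and n = 2.
log Q = n(E° − E)/0.0592 = 2×(0.28 − 0.016)/0.0592 = 8.919.
With Q = [Co²⁺]·P(H₂) / [H⁺]^2, solving for [H⁺] gives log[H⁺] = -4.459, so pH = 4.46.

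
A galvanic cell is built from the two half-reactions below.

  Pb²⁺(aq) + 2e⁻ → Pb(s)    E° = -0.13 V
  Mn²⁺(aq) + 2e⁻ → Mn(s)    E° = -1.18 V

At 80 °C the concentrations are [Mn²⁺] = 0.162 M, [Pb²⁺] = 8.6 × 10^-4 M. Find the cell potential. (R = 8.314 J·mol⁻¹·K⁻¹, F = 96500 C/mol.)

0.970 V

The Pb²⁺/Pb couple has the higher reduction potential and acts as the cathode, so E°_cell = -0.13 − (-1.18) = 1.05 V.
Balancing electrons gives n = 2; the reaction quotient is Q = [Mn²⁺]/[Pb²⁺] = 188.
E = E° − (RT/nF) ln Q = 1.05 − (8.314×353)/(2×96500) × (5.238) = 1.050 − 0.080 = 0.970 V.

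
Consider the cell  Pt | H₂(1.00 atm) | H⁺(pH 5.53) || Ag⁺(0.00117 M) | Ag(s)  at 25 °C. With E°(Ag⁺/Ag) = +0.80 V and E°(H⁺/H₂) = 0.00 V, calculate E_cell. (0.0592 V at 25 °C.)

0.95 V

The Ag⁺/Ag couple is the cathode, so E°_cell = 0.80 V; n = 2.
[H⁺] = 10^(−5.53) = 3 × 10^-6 M, and Q = [H⁺]^2 / ([Ag⁺]^2·P(H₂)) = 6.36 × 10^-6.
E = E° − (0.0592/2) log Q = 0.80 − (0.0592/2)(-5.196) = 0.954 V.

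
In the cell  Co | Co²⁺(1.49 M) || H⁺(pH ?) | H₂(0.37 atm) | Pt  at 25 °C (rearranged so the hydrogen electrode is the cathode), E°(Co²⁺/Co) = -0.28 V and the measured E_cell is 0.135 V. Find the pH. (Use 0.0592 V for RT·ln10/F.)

E°_cell = 0.28 V and n = 2.
log Q = n(E° − E)/0.0592 = 2×(0.28 − 0.135)/0.0592 = 4.899.
With Q = [Co²⁺]·P(H₂) / [H⁺]^2, solving for [H⁺] gives log[H⁺] = -2.579, so pH = 2.58.

pH = 2.58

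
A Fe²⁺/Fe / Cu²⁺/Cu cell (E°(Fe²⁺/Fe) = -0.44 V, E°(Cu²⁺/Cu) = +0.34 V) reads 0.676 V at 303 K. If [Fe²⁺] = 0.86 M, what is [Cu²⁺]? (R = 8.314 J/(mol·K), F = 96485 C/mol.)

3 × 10^-4 M

From the Nernst equation, ln Q = nF(E° − E)/RT = 2×96485×(0.78 − 0.676)/(8.314×303) = 7.967, so Q = 2880.
With Q = [Fe²⁺]/[Cu²⁺] and the known concentrations, [Cu²⁺] in the denominator gives [Cu²⁺] = 3 × 10^-4 M.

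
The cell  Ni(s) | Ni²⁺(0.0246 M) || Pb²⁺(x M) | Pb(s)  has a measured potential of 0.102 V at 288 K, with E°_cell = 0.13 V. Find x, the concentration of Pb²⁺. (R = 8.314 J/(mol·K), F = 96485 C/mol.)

From the Nernst equation, ln Q = nF(E° − E)/RT = 2×96485×(0.13 − 0.102)/(8.314×288) = 2.257, so Q = 9.55.
With Q = [Ni²⁺]/[Pb²⁺] and the known concentrations, [Pb²⁺] in the denominator gives [Pb²⁺] = 0.0026 M.

0.0026 M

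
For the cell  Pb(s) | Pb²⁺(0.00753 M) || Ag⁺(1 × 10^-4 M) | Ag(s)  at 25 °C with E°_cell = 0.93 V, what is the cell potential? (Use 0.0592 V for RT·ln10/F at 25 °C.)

Balancing electrons gives n = 2; the reaction quotient is Q = [Pb²⁺]/[Ag⁺]^2 = 7.53 × 10^5.
At 25 °C, E = E° − (0.0592/n) log Q = 0.93 − (0.0592/2)(5.877) = 0.930 − 0.174 = 0.756 V.

0.756 V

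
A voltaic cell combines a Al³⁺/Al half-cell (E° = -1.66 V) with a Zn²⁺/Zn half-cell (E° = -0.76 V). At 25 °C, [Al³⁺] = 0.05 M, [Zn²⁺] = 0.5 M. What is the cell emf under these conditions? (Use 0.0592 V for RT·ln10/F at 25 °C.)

0.917 V

The Zn²⁺/Zn couple has the higher reduction potential and acts as the cathode, so E°_cell = -0.76 − (-1.66) = 0.90 V.
Balancing electrons gives n = 6; the reaction quotient is Q = [Al³⁺]^2/[Zn²⁺]^3 = 0.0200.
At 25 °C, E = E° − (0.0592/n) log Q = 0.90 − (0.0592/6)(-1.699) = 0.900 + 0.017 = 0.917 V.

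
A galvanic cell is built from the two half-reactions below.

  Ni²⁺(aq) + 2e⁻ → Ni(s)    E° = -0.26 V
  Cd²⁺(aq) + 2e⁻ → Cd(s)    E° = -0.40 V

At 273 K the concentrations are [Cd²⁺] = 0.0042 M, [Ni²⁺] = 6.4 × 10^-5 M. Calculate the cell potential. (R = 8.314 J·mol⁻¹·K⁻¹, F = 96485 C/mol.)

The Ni²⁺/Ni couple has the higher reduction potential and acts as the cathode, so E°_cell = -0.26 − (-0.40) = 0.14 V.
Balancing electrons gives n = 2; the reaction quotient is Q = [Cd²⁺]/[Ni²⁺] = 65.6.
E = E° − (RT/nF) ln Q = 0.14 − (8.314×273)/(2×96485) × (4.184) = 0.140 − 0.049 = 0.091 V.

0.091 V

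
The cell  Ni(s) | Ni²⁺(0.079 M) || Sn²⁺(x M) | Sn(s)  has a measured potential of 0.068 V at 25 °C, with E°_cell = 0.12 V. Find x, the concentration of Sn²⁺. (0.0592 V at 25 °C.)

From the Nernst equation, log Q = n(E° − E)/0.0592 = 2(0.12 − 0.068)/0.0592 = 1.757, so Q = 57.1.
With Q = [Ni²⁺]/[Sn²⁺] and the known concentrations, [Sn²⁺] in the denominator gives [Sn²⁺] = 0.0014 M.

0.0014 M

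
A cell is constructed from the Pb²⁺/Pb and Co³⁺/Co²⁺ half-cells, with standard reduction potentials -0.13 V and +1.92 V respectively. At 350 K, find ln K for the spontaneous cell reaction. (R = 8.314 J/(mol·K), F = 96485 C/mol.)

E°_cell = +1.92 − (-0.13) = 2.05 V, with n = 2 electrons transferred.
At equilibrium E = 0, so the Nernst equation gives ln K = nFE°/RT = (2)(96485)(2.05)/((8.314)(350)) = 135.95.

ln K = 135.9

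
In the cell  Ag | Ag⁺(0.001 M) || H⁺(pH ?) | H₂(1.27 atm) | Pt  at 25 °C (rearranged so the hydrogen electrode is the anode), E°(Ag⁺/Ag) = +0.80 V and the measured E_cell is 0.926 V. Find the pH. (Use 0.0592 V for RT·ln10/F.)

pH = 5.08

E°_cell = 0.80 V and n = 2.
log Q = n(E° − E)/0.0592 = 2×(0.80 − 0.926)/0.0592 = -4.257.
With Q = [H⁺]^2 / ([Ag⁺]^2·P(H₂)), solving for [H⁺] gives log[H⁺] = -5.076, so pH = 5.08.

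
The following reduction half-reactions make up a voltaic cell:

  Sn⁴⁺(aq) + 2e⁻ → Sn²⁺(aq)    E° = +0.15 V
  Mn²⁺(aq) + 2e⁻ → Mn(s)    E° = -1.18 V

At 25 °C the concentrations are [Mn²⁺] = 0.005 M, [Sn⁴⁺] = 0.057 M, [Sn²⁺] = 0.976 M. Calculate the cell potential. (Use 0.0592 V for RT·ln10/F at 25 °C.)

The Sn⁴⁺/Sn²⁺ couple has the higher reduction potential and acts as the cathode, so E°_cell = +0.15 − (-1.18) = 1.33 V.
Balancing electrons gives n = 2; the reaction quotient is Q = [Mn²⁺]·[Sn²⁺]/[Sn⁴⁺] = 0.0856.
At 25 °C, E = E° − (0.0592/n) log Q = 1.33 − (0.0592/2)(-1.067) = 1.330 + 0.032 = 1.362 V.

1.36 V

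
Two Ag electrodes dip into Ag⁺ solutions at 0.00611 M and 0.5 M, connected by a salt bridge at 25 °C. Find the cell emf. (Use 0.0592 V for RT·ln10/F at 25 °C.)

0.11 V

Both half-cells are Ag⁺/Ag, so E°_cell = 0. The concentrated side is the cathode; the cell reaction moves Ag⁺ from high to low concentration with n = 1.
Q = [Ag⁺]_dilute/[Ag⁺]_conc = 0.00611/0.5 = 0.0122.
E = 0 − (0.0592/1) log Q = −(0.0592/1)(-1.913) = 0.1132 V.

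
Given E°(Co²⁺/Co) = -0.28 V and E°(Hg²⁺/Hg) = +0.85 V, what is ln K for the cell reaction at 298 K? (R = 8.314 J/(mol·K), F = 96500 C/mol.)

E°_cell = +0.85 − (-0.28) = 1.13 V, with n = 2 electrons transferred.
At equilibrium E = 0, so the Nernst equation gives ln K = nFE°/RT = (2)(96500)(1.13)/((8.314)(298)) = 88.03.

ln K = 88.0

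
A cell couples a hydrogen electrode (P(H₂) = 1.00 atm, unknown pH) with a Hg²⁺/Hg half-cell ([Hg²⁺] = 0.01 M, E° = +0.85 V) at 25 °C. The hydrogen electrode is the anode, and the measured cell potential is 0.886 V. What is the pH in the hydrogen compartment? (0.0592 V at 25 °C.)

E°_cell = 0.85 V and n = 2.
log Q = n(E° − E)/0.0592 = 2×(0.85 − 0.886)/0.0592 = -1.216.
With Q = [H⁺]^2 / ([Hg²⁺]·P(H₂)), solving for [H⁺] gives log[H⁺] = -1.608, so pH = 1.61.

pH = 1.61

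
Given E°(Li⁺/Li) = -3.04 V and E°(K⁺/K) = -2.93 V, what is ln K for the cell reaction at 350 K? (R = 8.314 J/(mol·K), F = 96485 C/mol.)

E°_cell = -2.93 − (-3.04) = 0.11 V, with n = 1 electron transferred.
At equilibrium E = 0, so the Nernst equation gives ln K = nFE°/RT = (1)(96485)(0.11)/((8.314)(350)) = 3.65.

ln K = 3.6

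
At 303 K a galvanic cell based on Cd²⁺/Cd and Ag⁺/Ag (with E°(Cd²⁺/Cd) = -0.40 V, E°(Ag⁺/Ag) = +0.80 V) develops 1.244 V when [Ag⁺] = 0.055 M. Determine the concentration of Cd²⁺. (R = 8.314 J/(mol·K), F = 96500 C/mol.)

From the Nernst equation, ln Q = nF(E° − E)/RT = 2×96500×(1.20 − 1.244)/(8.314×303) = -3.371, so Q = 0.0344.
With Q = [Cd²⁺]/[Ag⁺]^2 and the known concentrations, [Cd²⁺] in the numerator gives [Cd²⁺] = 1 × 10^-4 M.

1 × 10^-4 M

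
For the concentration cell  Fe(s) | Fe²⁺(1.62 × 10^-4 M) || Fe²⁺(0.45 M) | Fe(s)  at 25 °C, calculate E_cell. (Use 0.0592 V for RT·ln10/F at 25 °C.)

Both half-cells are Fe²⁺/Fe, so E°_cell = 0. The concentrated side is the cathode; the cell reaction moves Fe²⁺ from high to low concentration with n = 2.
Q = [Fe²⁺]_dilute/[Fe²⁺]_conc = 1.62 × 10^-4/0.45 = 3.6 × 10^-4.
E = 0 − (0.0592/2) log Q = −(0.0592/2)(-3.444) = 0.1019 V.

0.10 V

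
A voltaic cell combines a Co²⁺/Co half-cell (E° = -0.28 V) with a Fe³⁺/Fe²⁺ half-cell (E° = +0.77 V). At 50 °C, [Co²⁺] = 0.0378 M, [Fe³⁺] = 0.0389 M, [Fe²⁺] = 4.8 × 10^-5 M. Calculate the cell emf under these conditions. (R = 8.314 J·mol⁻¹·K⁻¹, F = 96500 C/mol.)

1.28 V

The Fe³⁺/Fe²⁺ couple has the higher reduction potential and acts as the cathode, so E°_cell = +0.77 − (-0.28) = 1.05 V.
Balancing electrons gives n = 2; the reaction quotient is Q = [Co²⁺]·[Fe²⁺]^2/[Fe³⁺]^2 = 5.76 × 10^-8.
E = E° − (RT/nF) ln Q = 1.05 − (8.314×323)/(2×96500) × (-16.671) = 1.050 + 0.232 = 1.282 V.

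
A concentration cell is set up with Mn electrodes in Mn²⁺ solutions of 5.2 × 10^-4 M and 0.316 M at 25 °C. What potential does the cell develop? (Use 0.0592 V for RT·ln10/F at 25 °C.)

Both half-cells are Mn²⁺/Mn, so E°_cell = 0. The concentrated side is the cathode; the cell reaction moves Mn²⁺ from high to low concentration with n = 2.
Q = [Mn²⁺]_dilute/[Mn²⁺]_conc = 5.2 × 10^-4/0.316 = 0.00165.
E = 0 − (0.0592/2) log Q = −(0.0592/2)(-2.784) = 0.0824 V.

0.082 V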